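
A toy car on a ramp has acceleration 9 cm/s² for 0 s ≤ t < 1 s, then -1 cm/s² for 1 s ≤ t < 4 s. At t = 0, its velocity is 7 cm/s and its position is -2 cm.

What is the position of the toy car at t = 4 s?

53 cm

On each constant-a segment, Δv = aΔt and Δx = v₀Δt + ½aΔt²; chain segment to segment.
0–1 s: v starts 7 cm/s; Δx = 7·1 + ½·9·1² = 11.5 cm; v ends 16 cm/s.
1–4 s: v starts 16 cm/s; Δx = 16·3 + ½·-1·3² = 43.5 cm; v ends 13 cm/s.
x(4) = -2 + Σ Δx = 53 cm.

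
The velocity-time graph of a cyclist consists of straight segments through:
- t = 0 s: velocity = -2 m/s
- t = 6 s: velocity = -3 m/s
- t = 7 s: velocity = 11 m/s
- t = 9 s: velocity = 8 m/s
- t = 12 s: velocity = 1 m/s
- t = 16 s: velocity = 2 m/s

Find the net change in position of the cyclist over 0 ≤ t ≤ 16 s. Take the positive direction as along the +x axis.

Net displacement equals the area under the velocity-time graph (areas below the axis count negative).
0–6 s: ½(-2 + -3)(6) = -15 m
6–7 s: ½(-3 + 11)(1) = 4 m
7–9 s: ½(11 + 8)(2) = 19 m
9–12 s: ½(8 + 1)(3) = 13.5 m
12–16 s: ½(1 + 2)(4) = 6 m
Net displacement = 27.5 m

27.5 m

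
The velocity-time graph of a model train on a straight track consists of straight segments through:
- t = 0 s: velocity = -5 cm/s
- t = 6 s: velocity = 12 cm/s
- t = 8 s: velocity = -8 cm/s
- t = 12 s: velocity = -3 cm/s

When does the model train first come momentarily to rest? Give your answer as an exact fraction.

v changes sign on 0–6 s (from -5 to 12); the graph is linear there, so v = 0 at t = 0 + (5)·(6 − 0)/(12 − -5) = 30/17 s.

t = 30/17 s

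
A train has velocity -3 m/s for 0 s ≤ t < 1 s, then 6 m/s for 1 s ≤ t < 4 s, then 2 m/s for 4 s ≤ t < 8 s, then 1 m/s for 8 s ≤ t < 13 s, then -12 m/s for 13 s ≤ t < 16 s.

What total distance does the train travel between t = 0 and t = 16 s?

70 m

Total distance travelled is ∫|v| dt — sum the magnitudes of each area piece.
0–1 s: |-3| × 1 = 3 m
1–4 s: |6| × 3 = 18 m
4–8 s: |2| × 4 = 8 m
8–13 s: |1| × 5 = 5 m
13–16 s: |-12| × 3 = 36 m
Total distance = 70 m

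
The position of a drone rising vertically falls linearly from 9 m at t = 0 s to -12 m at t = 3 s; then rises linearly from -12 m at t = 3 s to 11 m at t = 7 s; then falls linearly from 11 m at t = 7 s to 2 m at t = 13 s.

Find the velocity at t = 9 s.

-1.5 m/s

Velocity is the slope of the x-t graph on 7–13 s: (2 − 11)/(13 − 7) = -1.5 m/s.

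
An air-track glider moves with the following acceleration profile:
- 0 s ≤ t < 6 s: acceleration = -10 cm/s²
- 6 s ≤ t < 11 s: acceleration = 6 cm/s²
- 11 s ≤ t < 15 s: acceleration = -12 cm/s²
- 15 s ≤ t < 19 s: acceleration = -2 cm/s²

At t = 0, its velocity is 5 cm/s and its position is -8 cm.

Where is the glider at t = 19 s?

On each constant-a segment, Δv = aΔt and Δx = v₀Δt + ½aΔt²; chain segment to segment.
0–6 s: v starts 5 cm/s; Δx = 5·6 + ½·-10·6² = -150 cm; v ends -55 cm/s.
6–11 s: v starts -55 cm/s; Δx = -55·5 + ½·6·5² = -200 cm; v ends -25 cm/s.
11–15 s: v starts -25 cm/s; Δx = -25·4 + ½·-12·4² = -196 cm; v ends -73 cm/s.
15–19 s: v starts -73 cm/s; Δx = -73·4 + ½·-2·4² = -308 cm; v ends -81 cm/s.
x(19) = -8 + Σ Δx = -862 cm.

-862 cm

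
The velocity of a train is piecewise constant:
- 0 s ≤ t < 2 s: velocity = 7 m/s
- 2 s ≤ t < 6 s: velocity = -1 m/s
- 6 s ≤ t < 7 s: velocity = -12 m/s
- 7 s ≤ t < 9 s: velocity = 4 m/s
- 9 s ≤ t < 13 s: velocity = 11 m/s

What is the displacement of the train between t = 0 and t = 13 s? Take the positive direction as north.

50 m

Displacement is the signed area under the v-t curve.
0–2 s: 7 × 2 = 14 m
2–6 s: -1 × 4 = -4 m
6–7 s: -12 × 1 = -12 m
7–9 s: 4 × 2 = 8 m
9–13 s: 11 × 4 = 44 m
Net displacement = 50 m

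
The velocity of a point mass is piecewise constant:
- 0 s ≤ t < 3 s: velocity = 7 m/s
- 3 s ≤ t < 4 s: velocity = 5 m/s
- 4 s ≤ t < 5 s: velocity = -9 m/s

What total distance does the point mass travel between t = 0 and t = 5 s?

Total distance travelled is ∫|v| dt — sum the magnitudes of each area piece.
0–3 s: |7| × 3 = 21 m
3–4 s: |5| × 1 = 5 m
4–5 s: |-9| × 1 = 9 m
Total distance = 35 m

35 m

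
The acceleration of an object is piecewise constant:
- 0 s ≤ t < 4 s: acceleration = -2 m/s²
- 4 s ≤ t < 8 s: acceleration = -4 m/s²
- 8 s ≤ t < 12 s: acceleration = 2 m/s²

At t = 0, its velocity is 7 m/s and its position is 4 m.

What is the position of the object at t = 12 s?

On each constant-a segment, Δv = aΔt and Δx = v₀Δt + ½aΔt²; chain segment to segment.
0–4 s: v starts 7 m/s; Δx = 7·4 + ½·-2·4² = 12 m; v ends -1 m/s.
4–8 s: v starts -1 m/s; Δx = -1·4 + ½·-4·4² = -36 m; v ends -17 m/s.
8–12 s: v starts -17 m/s; Δx = -17·4 + ½·2·4² = -52 m; v ends -9 m/s.
x(12) = 4 + Σ Δx = -72 m.

-72 m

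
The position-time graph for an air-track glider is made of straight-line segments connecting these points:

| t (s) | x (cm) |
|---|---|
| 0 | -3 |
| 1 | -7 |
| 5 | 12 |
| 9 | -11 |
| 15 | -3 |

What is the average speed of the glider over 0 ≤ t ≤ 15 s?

Average speed = (total path length)/(elapsed time); on a piecewise-linear x-t graph the path length is Σ|Δx|.
0–1 s: |Δx| = |-7 − -3| = 4 cm
1–5 s: |Δx| = |12 − -7| = 19 cm
5–9 s: |Δx| = |-11 − 12| = 23 cm
9–15 s: |Δx| = |-3 − -11| = 8 cm
Total path = 54 cm; average speed = 54/15 = 3.6 cm/s.

3.6 cm/s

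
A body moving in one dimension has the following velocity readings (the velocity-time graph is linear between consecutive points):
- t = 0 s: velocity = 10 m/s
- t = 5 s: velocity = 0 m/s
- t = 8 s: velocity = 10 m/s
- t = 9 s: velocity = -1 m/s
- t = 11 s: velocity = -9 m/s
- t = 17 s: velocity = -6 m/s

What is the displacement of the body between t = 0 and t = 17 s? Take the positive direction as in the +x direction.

-10.5 m

Net displacement equals the area under the velocity-time graph (areas below the axis count negative).
0–5 s: ½(10 + 0)(5) = 25 m
5–8 s: ½(0 + 10)(3) = 15 m
8–9 s: ½(10 + -1)(1) = 4.5 m
9–11 s: ½(-1 + -9)(2) = -10 m
11–17 s: ½(-9 + -6)(6) = -45 m
Net displacement = -10.5 m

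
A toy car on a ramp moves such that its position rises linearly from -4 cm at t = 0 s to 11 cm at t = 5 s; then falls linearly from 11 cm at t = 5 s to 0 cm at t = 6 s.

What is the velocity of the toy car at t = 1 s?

Velocity is the slope of the x-t graph on 0–5 s: (11 − -4)/(5 − 0) = 3 cm/s.

3 cm/s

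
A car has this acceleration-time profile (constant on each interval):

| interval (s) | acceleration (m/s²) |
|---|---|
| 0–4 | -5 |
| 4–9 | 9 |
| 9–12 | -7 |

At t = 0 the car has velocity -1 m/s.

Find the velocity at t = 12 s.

3 m/s

Δv equals the area under the a-t graph; then v = v₀ + Δv.
0–4 s: -5 × 4 = -20 m/s
4–9 s: 9 × 5 = 45 m/s
9–12 s: -7 × 3 = -21 m/s
Δv = 4 m/s, so v(12) = -1 + (4) = 3 m/s.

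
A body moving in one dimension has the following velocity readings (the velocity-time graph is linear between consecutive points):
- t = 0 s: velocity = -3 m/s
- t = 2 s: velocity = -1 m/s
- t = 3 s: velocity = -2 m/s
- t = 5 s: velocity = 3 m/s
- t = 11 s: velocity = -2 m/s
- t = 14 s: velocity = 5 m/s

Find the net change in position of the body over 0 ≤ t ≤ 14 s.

Net displacement equals the area under the velocity-time graph (areas below the axis count negative).
0–2 s: ½(-3 + -1)(2) = -4 m
2–3 s: ½(-1 + -2)(1) = -1.5 m
3–5 s: ½(-2 + 3)(2) = 1 m
5–11 s: ½(3 + -2)(6) = 3 m
11–14 s: ½(-2 + 5)(3) = 4.5 m
Net displacement = 3 m

3 m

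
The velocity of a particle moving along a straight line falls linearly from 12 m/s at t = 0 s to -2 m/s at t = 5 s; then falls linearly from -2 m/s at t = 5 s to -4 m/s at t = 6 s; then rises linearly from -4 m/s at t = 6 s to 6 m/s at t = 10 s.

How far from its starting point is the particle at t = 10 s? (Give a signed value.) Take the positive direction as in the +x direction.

26 m

Displacement is the signed area under the v-t curve.
0–5 s: ½(12 + -2)(5) = 25 m
5–6 s: ½(-2 + -4)(1) = -3 m
6–10 s: ½(-4 + 6)(4) = 4 m
Net displacement = 26 m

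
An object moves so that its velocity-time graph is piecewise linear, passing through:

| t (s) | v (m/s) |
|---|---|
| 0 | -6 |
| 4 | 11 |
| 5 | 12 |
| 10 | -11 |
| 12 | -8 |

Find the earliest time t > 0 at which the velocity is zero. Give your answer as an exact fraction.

v changes sign on 0–4 s (from -6 to 11); the graph is linear there, so v = 0 at t = 0 + (6)·(4 − 0)/(11 − -6) = 24/17 s.

t = 24/17 s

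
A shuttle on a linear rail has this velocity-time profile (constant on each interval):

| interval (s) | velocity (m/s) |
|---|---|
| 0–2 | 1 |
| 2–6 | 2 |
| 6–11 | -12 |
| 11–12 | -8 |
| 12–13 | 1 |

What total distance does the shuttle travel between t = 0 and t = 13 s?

79 m

Total distance travelled is ∫|v| dt — sum the magnitudes of each area piece.
0–2 s: |1| × 2 = 2 m
2–6 s: |2| × 4 = 8 m
6–11 s: |-12| × 5 = 60 m
11–12 s: |-8| × 1 = 8 m
12–13 s: |1| × 1 = 1 m
Total distance = 79 m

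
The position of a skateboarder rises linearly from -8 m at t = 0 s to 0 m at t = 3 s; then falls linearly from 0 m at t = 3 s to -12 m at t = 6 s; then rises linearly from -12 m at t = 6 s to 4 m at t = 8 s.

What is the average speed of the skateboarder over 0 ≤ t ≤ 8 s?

4.5 m/s

Average speed = (total path length)/(elapsed time); on a piecewise-linear x-t graph the path length is Σ|Δx|.
0–3 s: |Δx| = |0 − -8| = 8 m
3–6 s: |Δx| = |-12 − 0| = 12 m
6–8 s: |Δx| = |4 − -12| = 16 m
Total path = 36 m; average speed = 36/8 = 4.5 m/s.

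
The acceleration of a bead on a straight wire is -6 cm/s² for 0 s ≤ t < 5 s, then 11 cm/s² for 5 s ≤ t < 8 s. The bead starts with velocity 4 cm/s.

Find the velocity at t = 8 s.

7 cm/s

Δv equals the area under the a-t graph; then v = v₀ + Δv.
0–5 s: -6 × 5 = -30 cm/s
5–8 s: 11 × 3 = 33 cm/s
Δv = 3 cm/s, so v(8) = 4 + (3) = 7 cm/s.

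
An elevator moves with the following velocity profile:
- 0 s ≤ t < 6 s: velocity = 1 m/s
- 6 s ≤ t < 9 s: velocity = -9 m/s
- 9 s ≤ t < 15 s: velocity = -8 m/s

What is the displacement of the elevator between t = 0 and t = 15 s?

-69 m

Displacement is the signed area under the v-t curve.
0–6 s: 1 × 6 = 6 m
6–9 s: -9 × 3 = -27 m
9–15 s: -8 × 6 = -48 m
Net displacement = -69 m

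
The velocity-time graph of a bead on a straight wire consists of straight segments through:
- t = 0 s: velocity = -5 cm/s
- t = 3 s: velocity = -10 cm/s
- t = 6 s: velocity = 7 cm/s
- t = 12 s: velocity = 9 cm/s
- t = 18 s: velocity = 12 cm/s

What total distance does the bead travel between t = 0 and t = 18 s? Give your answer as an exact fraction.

2493/17 cm

Distance (not displacement) is the total path length: add the absolute areas under v-t.
0–3 s: |½(-5 + -10)(3)| = 22.5 cm
3–6 s: v = 0 at t = 81/17 s; triangle areas 150/17 + 147/34 = 447/34 cm
6–12 s: |½(7 + 9)(6)| = 48 cm
12–18 s: |½(9 + 12)(6)| = 63 cm
Total distance = 2493/17 cm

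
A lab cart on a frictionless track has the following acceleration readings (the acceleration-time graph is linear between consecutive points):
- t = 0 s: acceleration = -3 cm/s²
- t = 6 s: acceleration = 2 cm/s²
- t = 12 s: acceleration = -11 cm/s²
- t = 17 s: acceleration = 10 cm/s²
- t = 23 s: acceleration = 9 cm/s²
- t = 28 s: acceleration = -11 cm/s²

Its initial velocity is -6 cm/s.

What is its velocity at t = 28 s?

Δv equals the area under the a-t graph; then v = v₀ + Δv.
0–6 s: ½(-3 + 2)(6) = -3 cm/s
6–12 s: ½(2 + -11)(6) = -27 cm/s
12–17 s: ½(-11 + 10)(5) = -2.5 cm/s
17–23 s: ½(10 + 9)(6) = 57 cm/s
23–28 s: ½(9 + -11)(5) = -5 cm/s
Δv = 19.5 cm/s, so v(28) = -6 + (19.5) = 13.5 cm/s.

13.5 cm/s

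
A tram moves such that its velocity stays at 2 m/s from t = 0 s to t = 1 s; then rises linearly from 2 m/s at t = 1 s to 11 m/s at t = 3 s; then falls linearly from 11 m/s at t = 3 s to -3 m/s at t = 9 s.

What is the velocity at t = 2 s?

6.5 m/s

On 1–3 s the graph is linear from 2 to 11 m/s: v(2) = 2 + (11 − 2)·(2 − 1)/(3 − 1) = 6.5 m/s.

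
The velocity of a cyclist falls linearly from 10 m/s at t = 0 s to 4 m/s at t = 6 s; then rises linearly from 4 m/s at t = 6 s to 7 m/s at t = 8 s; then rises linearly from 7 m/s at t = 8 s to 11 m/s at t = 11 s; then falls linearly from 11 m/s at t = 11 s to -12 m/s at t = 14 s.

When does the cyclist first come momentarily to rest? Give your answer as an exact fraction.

t = 286/23 s

v changes sign on 11–14 s (from 11 to -12); the graph is linear there, so v = 0 at t = 11 + (-11)·(14 − 11)/(-12 − 11) = 286/23 s.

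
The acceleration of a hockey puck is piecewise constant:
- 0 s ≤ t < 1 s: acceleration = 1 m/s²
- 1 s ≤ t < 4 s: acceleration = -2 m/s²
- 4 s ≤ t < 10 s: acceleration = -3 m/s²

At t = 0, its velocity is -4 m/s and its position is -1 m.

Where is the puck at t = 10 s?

On each constant-a segment, Δv = aΔt and Δx = v₀Δt + ½aΔt²; chain segment to segment.
0–1 s: v starts -4 m/s; Δx = -4·1 + ½·1·1² = -3.5 m; v ends -3 m/s.
1–4 s: v starts -3 m/s; Δx = -3·3 + ½·-2·3² = -18 m; v ends -9 m/s.
4–10 s: v starts -9 m/s; Δx = -9·6 + ½·-3·6² = -108 m; v ends -27 m/s.
x(10) = -1 + Σ Δx = -130.5 m.

-130.5 m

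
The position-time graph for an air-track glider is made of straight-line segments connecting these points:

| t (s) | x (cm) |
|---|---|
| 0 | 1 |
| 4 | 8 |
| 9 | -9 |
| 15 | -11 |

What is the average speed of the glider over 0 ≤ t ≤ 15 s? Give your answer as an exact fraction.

Average speed = (total path length)/(elapsed time); on a piecewise-linear x-t graph the path length is Σ|Δx|.
0–4 s: |Δx| = |8 − 1| = 7 cm
4–9 s: |Δx| = |-9 − 8| = 17 cm
9–15 s: |Δx| = |-11 − -9| = 2 cm
Total path = 26 cm; average speed = 26/15 = 26/15 cm/s.

26/15 cm/s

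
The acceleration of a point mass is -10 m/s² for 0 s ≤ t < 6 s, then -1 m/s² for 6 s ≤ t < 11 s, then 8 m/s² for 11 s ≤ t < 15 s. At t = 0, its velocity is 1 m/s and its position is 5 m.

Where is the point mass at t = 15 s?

-668.5 m

On each constant-a segment, Δv = aΔt and Δx = v₀Δt + ½aΔt²; chain segment to segment.
0–6 s: v starts 1 m/s; Δx = 1·6 + ½·-10·6² = -174 m; v ends -59 m/s.
6–11 s: v starts -59 m/s; Δx = -59·5 + ½·-1·5² = -307.5 m; v ends -64 m/s.
11–15 s: v starts -64 m/s; Δx = -64·4 + ½·8·4² = -192 m; v ends -32 m/s.
x(15) = 5 + Σ Δx = -668.5 m.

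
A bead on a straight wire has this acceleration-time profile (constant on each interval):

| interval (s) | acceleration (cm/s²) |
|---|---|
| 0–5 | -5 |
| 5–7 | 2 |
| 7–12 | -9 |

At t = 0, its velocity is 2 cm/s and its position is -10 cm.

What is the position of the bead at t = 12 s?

On each constant-a segment, Δv = aΔt and Δx = v₀Δt + ½aΔt²; chain segment to segment.
0–5 s: v starts 2 cm/s; Δx = 2·5 + ½·-5·5² = -52.5 cm; v ends -23 cm/s.
5–7 s: v starts -23 cm/s; Δx = -23·2 + ½·2·2² = -42 cm; v ends -19 cm/s.
7–12 s: v starts -19 cm/s; Δx = -19·5 + ½·-9·5² = -207.5 cm; v ends -64 cm/s.
x(12) = -10 + Σ Δx = -312 cm.

-312 cm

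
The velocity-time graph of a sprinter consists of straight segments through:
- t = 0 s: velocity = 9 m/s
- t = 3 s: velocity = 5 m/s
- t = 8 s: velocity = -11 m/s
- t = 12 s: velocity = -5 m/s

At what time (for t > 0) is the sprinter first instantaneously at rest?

t = 4.5625 s

v changes sign on 3–8 s (from 5 to -11); the graph is linear there, so v = 0 at t = 3 + (-5)·(8 − 3)/(-11 − 5) = 4.5625 s.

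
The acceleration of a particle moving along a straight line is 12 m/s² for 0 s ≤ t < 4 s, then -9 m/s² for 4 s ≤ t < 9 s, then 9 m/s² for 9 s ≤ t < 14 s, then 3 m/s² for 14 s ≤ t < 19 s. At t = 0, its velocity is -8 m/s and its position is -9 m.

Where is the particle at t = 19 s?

467.5 m

On each constant-a segment, Δv = aΔt and Δx = v₀Δt + ½aΔt²; chain segment to segment.
0–4 s: v starts -8 m/s; Δx = -8·4 + ½·12·4² = 64 m; v ends 40 m/s.
4–9 s: v starts 40 m/s; Δx = 40·5 + ½·-9·5² = 87.5 m; v ends -5 m/s.
9–14 s: v starts -5 m/s; Δx = -5·5 + ½·9·5² = 87.5 m; v ends 40 m/s.
14–19 s: v starts 40 m/s; Δx = 40·5 + ½·3·5² = 237.5 m; v ends 55 m/s.
x(19) = -9 + Σ Δx = 467.5 m.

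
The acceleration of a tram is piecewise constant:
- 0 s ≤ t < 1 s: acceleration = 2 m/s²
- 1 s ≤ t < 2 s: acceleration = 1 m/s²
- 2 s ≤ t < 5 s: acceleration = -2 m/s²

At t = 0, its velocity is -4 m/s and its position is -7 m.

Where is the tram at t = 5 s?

On each constant-a segment, Δv = aΔt and Δx = v₀Δt + ½aΔt²; chain segment to segment.
0–1 s: v starts -4 m/s; Δx = -4·1 + ½·2·1² = -3 m; v ends -2 m/s.
1–2 s: v starts -2 m/s; Δx = -2·1 + ½·1·1² = -1.5 m; v ends -1 m/s.
2–5 s: v starts -1 m/s; Δx = -1·3 + ½·-2·3² = -12 m; v ends -7 m/s.
x(5) = -7 + Σ Δx = -23.5 m.

-23.5 m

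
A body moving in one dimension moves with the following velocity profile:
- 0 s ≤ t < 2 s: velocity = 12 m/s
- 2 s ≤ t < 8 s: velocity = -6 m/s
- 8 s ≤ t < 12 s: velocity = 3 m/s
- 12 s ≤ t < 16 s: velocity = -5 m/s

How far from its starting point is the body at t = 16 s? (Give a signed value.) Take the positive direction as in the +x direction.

-20 m

Net displacement equals the area under the velocity-time graph (areas below the axis count negative).
0–2 s: 12 × 2 = 24 m
2–8 s: -6 × 6 = -36 m
8–12 s: 3 × 4 = 12 m
12–16 s: -5 × 4 = -20 m
Net displacement = -20 m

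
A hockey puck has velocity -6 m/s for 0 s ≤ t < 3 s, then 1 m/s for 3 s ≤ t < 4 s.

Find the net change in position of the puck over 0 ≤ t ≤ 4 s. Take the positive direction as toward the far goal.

-17 m

Displacement is the signed area under the v-t curve.
0–3 s: -6 × 3 = -18 m
3–4 s: 1 × 1 = 1 m
Net displacement = -17 m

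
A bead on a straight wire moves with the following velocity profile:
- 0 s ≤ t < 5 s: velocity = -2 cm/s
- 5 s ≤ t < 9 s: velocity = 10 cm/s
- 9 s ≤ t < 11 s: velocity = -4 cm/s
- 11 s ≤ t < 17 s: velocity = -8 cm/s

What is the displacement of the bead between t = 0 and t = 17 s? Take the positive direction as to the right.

Net displacement equals the area under the velocity-time graph (areas below the axis count negative).
0–5 s: -2 × 5 = -10 cm
5–9 s: 10 × 4 = 40 cm
9–11 s: -4 × 2 = -8 cm
11–17 s: -8 × 6 = -48 cm
Net displacement = -26 cm

-26 cm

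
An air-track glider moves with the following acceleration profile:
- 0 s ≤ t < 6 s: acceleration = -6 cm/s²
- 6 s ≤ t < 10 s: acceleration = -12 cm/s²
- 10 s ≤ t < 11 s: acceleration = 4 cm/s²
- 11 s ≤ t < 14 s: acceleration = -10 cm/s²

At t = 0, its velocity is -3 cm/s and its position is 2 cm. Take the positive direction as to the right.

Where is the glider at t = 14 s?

-755 cm

On each constant-a segment, Δv = aΔt and Δx = v₀Δt + ½aΔt²; chain segment to segment.
0–6 s: v starts -3 cm/s; Δx = -3·6 + ½·-6·6² = -126 cm; v ends -39 cm/s.
6–10 s: v starts -39 cm/s; Δx = -39·4 + ½·-12·4² = -252 cm; v ends -87 cm/s.
10–11 s: v starts -87 cm/s; Δx = -87·1 + ½·4·1² = -85 cm; v ends -83 cm/s.
11–14 s: v starts -83 cm/s; Δx = -83·3 + ½·-10·3² = -294 cm; v ends -113 cm/s.
x(14) = 2 + Σ Δx = -755 cm.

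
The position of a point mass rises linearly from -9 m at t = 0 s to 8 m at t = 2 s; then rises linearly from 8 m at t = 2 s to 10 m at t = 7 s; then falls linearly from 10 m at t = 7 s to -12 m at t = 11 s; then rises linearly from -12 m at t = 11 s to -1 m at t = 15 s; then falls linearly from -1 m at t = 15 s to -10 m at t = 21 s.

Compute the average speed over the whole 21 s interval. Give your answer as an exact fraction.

61/21 m/s

Average speed = (total path length)/(elapsed time); on a piecewise-linear x-t graph the path length is Σ|Δx|.
0–2 s: |Δx| = |8 − -9| = 17 m
2–7 s: |Δx| = |10 − 8| = 2 m
7–11 s: |Δx| = |-12 − 10| = 22 m
11–15 s: |Δx| = |-1 − -12| = 11 m
15–21 s: |Δx| = |-10 − -1| = 9 m
Total path = 61 m; average speed = 61/21 = 61/21 m/s.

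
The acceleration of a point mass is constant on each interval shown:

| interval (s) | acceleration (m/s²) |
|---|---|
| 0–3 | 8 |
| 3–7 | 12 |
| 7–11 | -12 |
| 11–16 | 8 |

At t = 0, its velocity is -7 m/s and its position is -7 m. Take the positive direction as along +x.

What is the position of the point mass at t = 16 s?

521 m

On each constant-a segment, Δv = aΔt and Δx = v₀Δt + ½aΔt²; chain segment to segment.
0–3 s: v starts -7 m/s; Δx = -7·3 + ½·8·3² = 15 m; v ends 17 m/s.
3–7 s: v starts 17 m/s; Δx = 17·4 + ½·12·4² = 164 m; v ends 65 m/s.
7–11 s: v starts 65 m/s; Δx = 65·4 + ½·-12·4² = 164 m; v ends 17 m/s.
11–16 s: v starts 17 m/s; Δx = 17·5 + ½·8·5² = 185 m; v ends 57 m/s.
x(16) = -7 + Σ Δx = 521 m.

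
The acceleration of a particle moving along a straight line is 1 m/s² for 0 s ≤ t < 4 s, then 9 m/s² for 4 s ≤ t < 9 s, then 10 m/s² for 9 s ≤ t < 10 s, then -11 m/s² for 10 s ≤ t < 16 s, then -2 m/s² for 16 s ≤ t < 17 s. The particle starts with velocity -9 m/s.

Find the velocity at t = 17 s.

-18 m/s

Δv equals the area under the a-t graph; then v = v₀ + Δv.
0–4 s: 1 × 4 = 4 m/s
4–9 s: 9 × 5 = 45 m/s
9–10 s: 10 × 1 = 10 m/s
10–16 s: -11 × 6 = -66 m/s
16–17 s: -2 × 1 = -2 m/s
Δv = -9 m/s, so v(17) = -9 + (-9) = -18 m/s.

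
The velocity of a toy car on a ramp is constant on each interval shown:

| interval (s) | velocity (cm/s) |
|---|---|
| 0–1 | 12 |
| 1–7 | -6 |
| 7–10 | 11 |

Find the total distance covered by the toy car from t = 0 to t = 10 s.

81 cm

Total distance travelled is ∫|v| dt — sum the magnitudes of each area piece.
0–1 s: |12| × 1 = 12 cm
1–7 s: |-6| × 6 = 36 cm
7–10 s: |11| × 3 = 33 cm
Total distance = 81 cm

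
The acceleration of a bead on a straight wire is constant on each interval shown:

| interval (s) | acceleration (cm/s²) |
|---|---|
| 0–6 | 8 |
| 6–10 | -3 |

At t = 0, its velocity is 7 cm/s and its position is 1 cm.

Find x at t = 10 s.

On each constant-a segment, Δv = aΔt and Δx = v₀Δt + ½aΔt²; chain segment to segment.
0–6 s: v starts 7 cm/s; Δx = 7·6 + ½·8·6² = 186 cm; v ends 55 cm/s.
6–10 s: v starts 55 cm/s; Δx = 55·4 + ½·-3·4² = 196 cm; v ends 43 cm/s.
x(10) = 1 + Σ Δx = 383 cm.

383 cm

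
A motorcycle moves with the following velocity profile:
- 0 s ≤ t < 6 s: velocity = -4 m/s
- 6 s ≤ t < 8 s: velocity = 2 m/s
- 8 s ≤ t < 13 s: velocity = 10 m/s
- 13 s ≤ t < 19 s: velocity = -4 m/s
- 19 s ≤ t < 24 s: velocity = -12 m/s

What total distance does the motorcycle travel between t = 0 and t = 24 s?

162 m

Total distance travelled is ∫|v| dt — sum the magnitudes of each area piece.
0–6 s: |-4| × 6 = 24 m
6–8 s: |2| × 2 = 4 m
8–13 s: |10| × 5 = 50 m
13–19 s: |-4| × 6 = 24 m
19–24 s: |-12| × 5 = 60 m
Total distance = 162 m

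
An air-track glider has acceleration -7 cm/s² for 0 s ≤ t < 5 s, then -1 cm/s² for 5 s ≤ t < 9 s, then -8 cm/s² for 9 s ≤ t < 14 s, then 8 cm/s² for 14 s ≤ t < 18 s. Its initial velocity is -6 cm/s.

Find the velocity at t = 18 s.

Δv equals the area under the a-t graph; then v = v₀ + Δv.
0–5 s: -7 × 5 = -35 cm/s
5–9 s: -1 × 4 = -4 cm/s
9–14 s: -8 × 5 = -40 cm/s
14–18 s: 8 × 4 = 32 cm/s
Δv = -47 cm/s, so v(18) = -6 + (-47) = -53 cm/s.

-53 cm/s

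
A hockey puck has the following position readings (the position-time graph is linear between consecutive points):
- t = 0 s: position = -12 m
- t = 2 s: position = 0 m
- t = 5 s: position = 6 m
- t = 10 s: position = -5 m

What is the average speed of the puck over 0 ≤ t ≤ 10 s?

2.9 m/s

Average speed = (total path length)/(elapsed time); on a piecewise-linear x-t graph the path length is Σ|Δx|.
0–2 s: |Δx| = |0 − -12| = 12 m
2–5 s: |Δx| = |6 − 0| = 6 m
5–10 s: |Δx| = |-5 − 6| = 11 m
Total path = 29 m; average speed = 29/10 = 2.9 m/s.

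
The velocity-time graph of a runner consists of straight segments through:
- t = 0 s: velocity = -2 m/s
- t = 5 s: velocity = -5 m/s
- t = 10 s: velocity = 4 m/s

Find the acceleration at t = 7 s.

Acceleration is the slope of the v-t graph on 5–10 s: (4 − -5)/(10 − 5) = 1.8 m/s².

1.8 m/s²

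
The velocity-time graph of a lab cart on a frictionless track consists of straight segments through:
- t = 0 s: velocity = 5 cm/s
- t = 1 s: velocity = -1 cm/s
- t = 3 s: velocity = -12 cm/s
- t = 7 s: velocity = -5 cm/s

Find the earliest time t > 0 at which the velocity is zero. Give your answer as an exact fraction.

v changes sign on 0–1 s (from 5 to -1); the graph is linear there, so v = 0 at t = 0 + (-5)·(1 − 0)/(-1 − 5) = 5/6 s.

t = 5/6 s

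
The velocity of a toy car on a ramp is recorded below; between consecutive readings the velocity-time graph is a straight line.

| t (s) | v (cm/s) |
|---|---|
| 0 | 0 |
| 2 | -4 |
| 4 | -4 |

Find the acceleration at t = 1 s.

-2 cm/s²

Acceleration is the slope of the v-t graph on 0–2 s: (-4 − 0)/(2 − 0) = -2 cm/s².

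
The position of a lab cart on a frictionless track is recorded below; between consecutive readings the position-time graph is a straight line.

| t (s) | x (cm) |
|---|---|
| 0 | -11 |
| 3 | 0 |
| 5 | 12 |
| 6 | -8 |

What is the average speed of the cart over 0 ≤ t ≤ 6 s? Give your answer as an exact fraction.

Average speed = (total path length)/(elapsed time); on a piecewise-linear x-t graph the path length is Σ|Δx|.
0–3 s: |Δx| = |0 − -11| = 11 cm
3–5 s: |Δx| = |12 − 0| = 12 cm
5–6 s: |Δx| = |-8 − 12| = 20 cm
Total path = 43 cm; average speed = 43/6 = 43/6 cm/s.

43/6 cm/s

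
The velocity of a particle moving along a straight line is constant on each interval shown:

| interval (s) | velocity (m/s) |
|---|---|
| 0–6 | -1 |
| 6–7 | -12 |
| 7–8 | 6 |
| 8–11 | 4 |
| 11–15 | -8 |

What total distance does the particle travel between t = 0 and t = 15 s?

68 m

Total distance travelled is ∫|v| dt — sum the magnitudes of each area piece.
0–6 s: |-1| × 6 = 6 m
6–7 s: |-12| × 1 = 12 m
7–8 s: |6| × 1 = 6 m
8–11 s: |4| × 3 = 12 m
11–15 s: |-8| × 4 = 32 m
Total distance = 68 m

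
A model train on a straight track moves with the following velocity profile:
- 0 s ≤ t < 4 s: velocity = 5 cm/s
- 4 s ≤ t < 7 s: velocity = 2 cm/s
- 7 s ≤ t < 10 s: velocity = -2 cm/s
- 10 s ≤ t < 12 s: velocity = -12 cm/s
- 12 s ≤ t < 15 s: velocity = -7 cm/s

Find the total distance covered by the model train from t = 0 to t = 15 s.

Distance (not displacement) is the total path length: add the absolute areas under v-t.
0–4 s: |5| × 4 = 20 cm
4–7 s: |2| × 3 = 6 cm
7–10 s: |-2| × 3 = 6 cm
10–12 s: |-12| × 2 = 24 cm
12–15 s: |-7| × 3 = 21 cm
Total distance = 77 cm

77 cm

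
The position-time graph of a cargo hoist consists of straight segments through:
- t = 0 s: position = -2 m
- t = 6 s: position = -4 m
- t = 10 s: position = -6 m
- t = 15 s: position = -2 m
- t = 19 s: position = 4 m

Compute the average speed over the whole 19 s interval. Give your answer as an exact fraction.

14/19 m/s

Average speed = (total path length)/(elapsed time); on a piecewise-linear x-t graph the path length is Σ|Δx|.
0–6 s: |Δx| = |-4 − -2| = 2 m
6–10 s: |Δx| = |-6 − -4| = 2 m
10–15 s: |Δx| = |-2 − -6| = 4 m
15–19 s: |Δx| = |4 − -2| = 6 m
Total path = 14 m; average speed = 14/19 = 14/19 m/s.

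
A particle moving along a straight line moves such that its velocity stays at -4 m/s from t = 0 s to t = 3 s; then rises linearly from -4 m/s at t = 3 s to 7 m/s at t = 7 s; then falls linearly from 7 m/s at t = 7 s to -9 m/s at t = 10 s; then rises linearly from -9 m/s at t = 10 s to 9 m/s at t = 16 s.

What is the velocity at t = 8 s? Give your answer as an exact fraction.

5/3 m/s

On 7–10 s the graph is linear from 7 to -9 m/s: v(8) = 7 + (-9 − 7)·(8 − 7)/(10 − 7) = 5/3 m/s.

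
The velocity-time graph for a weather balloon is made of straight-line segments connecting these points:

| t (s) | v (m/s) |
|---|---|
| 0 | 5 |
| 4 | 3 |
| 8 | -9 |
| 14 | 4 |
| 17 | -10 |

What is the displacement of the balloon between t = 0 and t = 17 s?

-20 m

Displacement is the signed area under the v-t curve.
0–4 s: ½(5 + 3)(4) = 16 m
4–8 s: ½(3 + -9)(4) = -12 m
8–14 s: ½(-9 + 4)(6) = -15 m
14–17 s: ½(4 + -10)(3) = -9 m
Net displacement = -20 m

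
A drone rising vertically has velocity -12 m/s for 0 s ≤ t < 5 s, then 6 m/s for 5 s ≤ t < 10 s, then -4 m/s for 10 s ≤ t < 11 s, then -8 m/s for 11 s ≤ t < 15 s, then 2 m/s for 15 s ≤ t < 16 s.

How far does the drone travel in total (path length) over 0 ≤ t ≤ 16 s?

Distance (not displacement) is the total path length: add the absolute areas under v-t.
0–5 s: |-12| × 5 = 60 m
5–10 s: |6| × 5 = 30 m
10–11 s: |-4| × 1 = 4 m
11–15 s: |-8| × 4 = 32 m
15–16 s: |2| × 1 = 2 m
Total distance = 128 m

128 m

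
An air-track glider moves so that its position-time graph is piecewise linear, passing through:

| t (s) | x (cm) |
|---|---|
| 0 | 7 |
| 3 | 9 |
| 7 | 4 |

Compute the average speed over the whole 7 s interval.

1 cm/s

Average speed = (total path length)/(elapsed time); on a piecewise-linear x-t graph the path length is Σ|Δx|.
0–3 s: |Δx| = |9 − 7| = 2 cm
3–7 s: |Δx| = |4 − 9| = 5 cm
Total path = 7 cm; average speed = 7/7 = 1 cm/s.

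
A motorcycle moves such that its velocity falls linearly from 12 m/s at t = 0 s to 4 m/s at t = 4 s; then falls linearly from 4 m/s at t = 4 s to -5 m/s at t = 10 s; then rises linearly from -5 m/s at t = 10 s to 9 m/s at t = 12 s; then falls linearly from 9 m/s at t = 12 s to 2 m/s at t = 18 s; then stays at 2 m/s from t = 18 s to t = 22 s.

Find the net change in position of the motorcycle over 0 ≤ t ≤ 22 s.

Displacement is the signed area under the v-t curve.
0–4 s: ½(12 + 4)(4) = 32 m
4–10 s: ½(4 + -5)(6) = -3 m
10–12 s: ½(-5 + 9)(2) = 4 m
12–18 s: ½(9 + 2)(6) = 33 m
18–22 s: 2 × 4 = 8 m
Net displacement = 74 m

74 m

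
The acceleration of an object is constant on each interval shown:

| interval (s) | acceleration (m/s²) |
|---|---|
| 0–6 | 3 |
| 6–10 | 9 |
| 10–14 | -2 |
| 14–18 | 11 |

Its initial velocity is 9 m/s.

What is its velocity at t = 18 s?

99 m/s

Δv equals the area under the a-t graph; then v = v₀ + Δv.
0–6 s: 3 × 6 = 18 m/s
6–10 s: 9 × 4 = 36 m/s
10–14 s: -2 × 4 = -8 m/s
14–18 s: 11 × 4 = 44 m/s
Δv = 90 m/s, so v(18) = 9 + (90) = 99 m/s.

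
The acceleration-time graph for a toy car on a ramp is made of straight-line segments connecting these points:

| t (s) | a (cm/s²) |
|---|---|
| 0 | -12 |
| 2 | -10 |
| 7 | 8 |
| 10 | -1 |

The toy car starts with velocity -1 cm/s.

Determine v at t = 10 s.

-17.5 cm/s

Δv equals the area under the a-t graph; then v = v₀ + Δv.
0–2 s: ½(-12 + -10)(2) = -22 cm/s
2–7 s: ½(-10 + 8)(5) = -5 cm/s
7–10 s: ½(8 + -1)(3) = 10.5 cm/s
Δv = -16.5 cm/s, so v(10) = -1 + (-16.5) = -17.5 cm/s.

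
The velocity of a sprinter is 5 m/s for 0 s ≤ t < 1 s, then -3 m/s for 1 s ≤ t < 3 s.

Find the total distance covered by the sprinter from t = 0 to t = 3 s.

Distance (not displacement) is the total path length: add the absolute areas under v-t.
0–1 s: |5| × 1 = 5 m
1–3 s: |-3| × 2 = 6 m
Total distance = 11 m

11 m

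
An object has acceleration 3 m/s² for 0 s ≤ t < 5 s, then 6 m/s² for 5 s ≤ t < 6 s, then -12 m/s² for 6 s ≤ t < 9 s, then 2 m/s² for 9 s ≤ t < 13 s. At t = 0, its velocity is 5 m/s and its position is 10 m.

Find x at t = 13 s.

95.5 m

On each constant-a segment, Δv = aΔt and Δx = v₀Δt + ½aΔt²; chain segment to segment.
0–5 s: v starts 5 m/s; Δx = 5·5 + ½·3·5² = 62.5 m; v ends 20 m/s.
5–6 s: v starts 20 m/s; Δx = 20·1 + ½·6·1² = 23 m; v ends 26 m/s.
6–9 s: v starts 26 m/s; Δx = 26·3 + ½·-12·3² = 24 m; v ends -10 m/s.
9–13 s: v starts -10 m/s; Δx = -10·4 + ½·2·4² = -24 m; v ends -2 m/s.
x(13) = 10 + Σ Δx = 95.5 m.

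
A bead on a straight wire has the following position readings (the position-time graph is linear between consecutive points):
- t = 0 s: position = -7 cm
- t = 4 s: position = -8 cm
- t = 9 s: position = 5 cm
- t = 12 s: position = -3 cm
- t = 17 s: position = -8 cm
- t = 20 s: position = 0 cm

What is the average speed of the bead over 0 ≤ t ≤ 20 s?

1.75 cm/s

Average speed = (total path length)/(elapsed time); on a piecewise-linear x-t graph the path length is Σ|Δx|.
0–4 s: |Δx| = |-8 − -7| = 1 cm
4–9 s: |Δx| = |5 − -8| = 13 cm
9–12 s: |Δx| = |-3 − 5| = 8 cm
12–17 s: |Δx| = |-8 − -3| = 5 cm
17–20 s: |Δx| = |0 − -8| = 8 cm
Total path = 35 cm; average speed = 35/20 = 1.75 cm/s.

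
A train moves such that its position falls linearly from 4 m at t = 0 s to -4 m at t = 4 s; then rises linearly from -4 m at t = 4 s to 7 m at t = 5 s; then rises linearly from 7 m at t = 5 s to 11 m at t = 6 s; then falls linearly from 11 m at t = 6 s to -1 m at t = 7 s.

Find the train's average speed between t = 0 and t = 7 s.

5 m/s

Average speed = (total path length)/(elapsed time); on a piecewise-linear x-t graph the path length is Σ|Δx|.
0–4 s: |Δx| = |-4 − 4| = 8 m
4–5 s: |Δx| = |7 − -4| = 11 m
5–6 s: |Δx| = |11 − 7| = 4 m
6–7 s: |Δx| = |-1 − 11| = 12 m
Total path = 35 m; average speed = 35/7 = 5 m/s.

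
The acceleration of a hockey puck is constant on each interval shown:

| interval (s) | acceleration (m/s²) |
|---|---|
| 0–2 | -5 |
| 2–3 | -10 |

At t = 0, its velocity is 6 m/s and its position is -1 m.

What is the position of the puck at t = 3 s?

-8 m

On each constant-a segment, Δv = aΔt and Δx = v₀Δt + ½aΔt²; chain segment to segment.
0–2 s: v starts 6 m/s; Δx = 6·2 + ½·-5·2² = 2 m; v ends -4 m/s.
2–3 s: v starts -4 m/s; Δx = -4·1 + ½·-10·1² = -9 m; v ends -14 m/s.
x(3) = -1 + Σ Δx = -8 m.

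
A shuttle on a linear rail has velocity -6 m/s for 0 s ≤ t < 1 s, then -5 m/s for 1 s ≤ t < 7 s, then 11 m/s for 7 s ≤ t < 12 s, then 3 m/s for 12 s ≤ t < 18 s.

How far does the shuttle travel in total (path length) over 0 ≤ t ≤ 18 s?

109 m

Distance (not displacement) is the total path length: add the absolute areas under v-t.
0–1 s: |-6| × 1 = 6 m
1–7 s: |-5| × 6 = 30 m
7–12 s: |11| × 5 = 55 m
12–18 s: |3| × 6 = 18 m
Total distance = 109 m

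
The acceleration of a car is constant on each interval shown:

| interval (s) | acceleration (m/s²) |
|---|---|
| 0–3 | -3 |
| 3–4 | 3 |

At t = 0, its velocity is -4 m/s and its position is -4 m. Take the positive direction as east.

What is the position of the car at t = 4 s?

On each constant-a segment, Δv = aΔt and Δx = v₀Δt + ½aΔt²; chain segment to segment.
0–3 s: v starts -4 m/s; Δx = -4·3 + ½·-3·3² = -25.5 m; v ends -13 m/s.
3–4 s: v starts -13 m/s; Δx = -13·1 + ½·3·1² = -11.5 m; v ends -10 m/s.
x(4) = -4 + Σ Δx = -41 m.

-41 m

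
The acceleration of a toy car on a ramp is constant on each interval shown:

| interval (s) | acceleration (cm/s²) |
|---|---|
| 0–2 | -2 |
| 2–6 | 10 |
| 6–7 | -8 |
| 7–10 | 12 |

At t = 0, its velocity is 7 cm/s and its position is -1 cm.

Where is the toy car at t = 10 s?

299 cm

On each constant-a segment, Δv = aΔt and Δx = v₀Δt + ½aΔt²; chain segment to segment.
0–2 s: v starts 7 cm/s; Δx = 7·2 + ½·-2·2² = 10 cm; v ends 3 cm/s.
2–6 s: v starts 3 cm/s; Δx = 3·4 + ½·10·4² = 92 cm; v ends 43 cm/s.
6–7 s: v starts 43 cm/s; Δx = 43·1 + ½·-8·1² = 39 cm; v ends 35 cm/s.
7–10 s: v starts 35 cm/s; Δx = 35·3 + ½·12·3² = 159 cm; v ends 71 cm/s.
x(10) = -1 + Σ Δx = 299 cm.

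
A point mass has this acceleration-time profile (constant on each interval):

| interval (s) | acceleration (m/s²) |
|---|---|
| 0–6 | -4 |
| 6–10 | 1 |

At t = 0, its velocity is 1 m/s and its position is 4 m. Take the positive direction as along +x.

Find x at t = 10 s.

On each constant-a segment, Δv = aΔt and Δx = v₀Δt + ½aΔt²; chain segment to segment.
0–6 s: v starts 1 m/s; Δx = 1·6 + ½·-4·6² = -66 m; v ends -23 m/s.
6–10 s: v starts -23 m/s; Δx = -23·4 + ½·1·4² = -84 m; v ends -19 m/s.
x(10) = 4 + Σ Δx = -146 m.

-146 m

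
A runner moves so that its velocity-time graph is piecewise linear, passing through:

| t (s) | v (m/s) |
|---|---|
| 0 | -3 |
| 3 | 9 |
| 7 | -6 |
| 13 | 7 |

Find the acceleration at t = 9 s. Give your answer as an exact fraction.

Acceleration is the slope of the v-t graph on 7–13 s: (7 − -6)/(13 − 7) = 13/6 m/s².

13/6 m/s²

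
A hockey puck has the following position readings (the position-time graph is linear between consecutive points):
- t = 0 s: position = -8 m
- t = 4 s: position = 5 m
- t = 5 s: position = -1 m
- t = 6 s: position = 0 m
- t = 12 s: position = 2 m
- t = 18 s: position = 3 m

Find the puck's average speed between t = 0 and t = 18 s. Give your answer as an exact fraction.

Average speed = (total path length)/(elapsed time); on a piecewise-linear x-t graph the path length is Σ|Δx|.
0–4 s: |Δx| = |5 − -8| = 13 m
4–5 s: |Δx| = |-1 − 5| = 6 m
5–6 s: |Δx| = |0 − -1| = 1 m
6–12 s: |Δx| = |2 − 0| = 2 m
12–18 s: |Δx| = |3 − 2| = 1 m
Total path = 23 m; average speed = 23/18 = 23/18 m/s.

23/18 m/s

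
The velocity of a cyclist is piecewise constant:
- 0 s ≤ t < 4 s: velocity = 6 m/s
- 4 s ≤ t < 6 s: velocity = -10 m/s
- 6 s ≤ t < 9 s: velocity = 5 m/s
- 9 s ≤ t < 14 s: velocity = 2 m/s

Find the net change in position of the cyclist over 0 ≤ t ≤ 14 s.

Net displacement equals the area under the velocity-time graph (areas below the axis count negative).
0–4 s: 6 × 4 = 24 m
4–6 s: -10 × 2 = -20 m
6–9 s: 5 × 3 = 15 m
9–14 s: 2 × 5 = 10 m
Net displacement = 29 m

29 m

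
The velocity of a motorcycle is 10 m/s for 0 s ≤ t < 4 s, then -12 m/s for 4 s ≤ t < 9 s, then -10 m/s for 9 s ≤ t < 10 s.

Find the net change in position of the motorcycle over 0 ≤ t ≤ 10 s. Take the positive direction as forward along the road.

Net displacement equals the area under the velocity-time graph (areas below the axis count negative).
0–4 s: 10 × 4 = 40 m
4–9 s: -12 × 5 = -60 m
9–10 s: -10 × 1 = -10 m
Net displacement = -30 m

-30 m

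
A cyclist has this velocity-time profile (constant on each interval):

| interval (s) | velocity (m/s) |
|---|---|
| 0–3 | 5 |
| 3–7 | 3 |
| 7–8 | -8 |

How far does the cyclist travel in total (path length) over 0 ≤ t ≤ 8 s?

35 m

Total distance travelled is ∫|v| dt — sum the magnitudes of each area piece.
0–3 s: |5| × 3 = 15 m
3–7 s: |3| × 4 = 12 m
7–8 s: |-8| × 1 = 8 m
Total distance = 35 m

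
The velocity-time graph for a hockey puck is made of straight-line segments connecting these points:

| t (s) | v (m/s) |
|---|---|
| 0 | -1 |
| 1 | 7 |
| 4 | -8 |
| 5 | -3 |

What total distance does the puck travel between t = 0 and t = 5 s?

Distance (not displacement) is the total path length: add the absolute areas under v-t.
0–1 s: v = 0 at t = 0.125 s; triangle areas 0.0625 + 3.0625 = 3.125 m
1–4 s: v = 0 at t = 2.4 s; triangle areas 4.9 + 6.4 = 11.3 m
4–5 s: |½(-8 + -3)(1)| = 5.5 m
Total distance = 19.925 m

19.925 m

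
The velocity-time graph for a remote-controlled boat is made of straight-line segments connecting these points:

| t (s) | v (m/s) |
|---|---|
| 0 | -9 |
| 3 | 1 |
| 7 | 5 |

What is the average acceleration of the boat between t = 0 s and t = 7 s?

Average acceleration = Δv/Δt = (5 − -9)/(7 − 0) = 2 m/s².

2 m/s²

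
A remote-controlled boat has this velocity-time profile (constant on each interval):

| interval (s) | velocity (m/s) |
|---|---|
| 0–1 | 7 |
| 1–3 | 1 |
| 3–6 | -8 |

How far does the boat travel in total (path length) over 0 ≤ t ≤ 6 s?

33 m

Distance (not displacement) is the total path length: add the absolute areas under v-t.
0–1 s: |7| × 1 = 7 m
1–3 s: |1| × 2 = 2 m
3–6 s: |-8| × 3 = 24 m
Total distance = 33 m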